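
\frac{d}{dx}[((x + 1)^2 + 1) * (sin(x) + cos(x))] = sqrt(2)*x^2*cos(x + pi/4) + 4*x*cos(x) + 4*cos(x)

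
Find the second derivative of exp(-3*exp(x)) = (9*exp(2*x) - 3*exp(x))*exp(-3*exp(x))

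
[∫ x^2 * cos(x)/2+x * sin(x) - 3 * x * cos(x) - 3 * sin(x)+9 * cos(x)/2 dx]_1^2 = -2*sin(1) + sin(2)/2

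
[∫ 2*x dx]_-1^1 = 0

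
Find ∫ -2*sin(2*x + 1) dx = cos(2*x + 1) + C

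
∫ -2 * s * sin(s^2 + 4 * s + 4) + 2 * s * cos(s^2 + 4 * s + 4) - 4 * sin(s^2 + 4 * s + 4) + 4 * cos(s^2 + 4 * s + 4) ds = sin((s + 2)^2) + cos((s + 2)^2) + C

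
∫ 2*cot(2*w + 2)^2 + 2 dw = -cot(2*w + 2) + C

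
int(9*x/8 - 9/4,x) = 9*x^2/16 - 9*x/4 + C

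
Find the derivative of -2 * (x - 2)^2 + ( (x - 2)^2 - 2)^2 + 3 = 4*x^3 - 24*x^2 + 36*x - 8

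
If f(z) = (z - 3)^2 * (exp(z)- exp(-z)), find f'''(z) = (z^2*exp(2*z) + z^2 - 12*z - 3*exp(2*z) + 33)*exp(-z)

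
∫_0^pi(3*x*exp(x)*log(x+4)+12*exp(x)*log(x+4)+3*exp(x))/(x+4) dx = -6*log(2) + 3*exp(pi)*log(pi + 4)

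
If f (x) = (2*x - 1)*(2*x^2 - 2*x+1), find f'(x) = 12*x^2 - 12*x + 4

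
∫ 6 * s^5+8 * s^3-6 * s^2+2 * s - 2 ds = s^6 + 2*s^4 - 2*s^3 + s^2 - 2*s + C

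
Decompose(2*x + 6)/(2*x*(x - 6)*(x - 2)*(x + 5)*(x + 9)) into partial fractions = -1/(990*(x + 9)) + 1/(770*(x + 5)) - 5/(616*(x - 2)) + 1/(440*(x - 6)) + 1/(180*x)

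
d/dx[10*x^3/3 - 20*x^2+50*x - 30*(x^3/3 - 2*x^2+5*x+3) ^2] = -20*x^5 + 200*x^4 - 880*x^3 + 1630*x^2 - 820*x - 850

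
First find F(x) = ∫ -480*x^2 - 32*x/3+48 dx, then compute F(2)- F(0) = -3616/3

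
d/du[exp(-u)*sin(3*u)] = (-sin(3*u) + 3*cos(3*u))*exp(-u)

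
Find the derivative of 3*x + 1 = 3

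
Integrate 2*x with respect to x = x^2 + C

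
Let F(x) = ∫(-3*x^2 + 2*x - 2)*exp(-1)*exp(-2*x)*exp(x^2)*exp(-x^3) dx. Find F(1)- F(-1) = -exp(3) + exp(-3)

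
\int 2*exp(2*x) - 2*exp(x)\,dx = (exp(x) - 1)^2 + C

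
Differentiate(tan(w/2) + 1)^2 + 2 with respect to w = (sin(w/2)/cos(w/2) + 1)/cos(w/2)^2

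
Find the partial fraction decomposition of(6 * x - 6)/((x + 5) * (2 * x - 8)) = 2/(x + 5) + 1/(x - 4)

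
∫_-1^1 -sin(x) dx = 0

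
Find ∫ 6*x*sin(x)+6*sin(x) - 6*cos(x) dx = (-6*x - 6)*cos(x) + C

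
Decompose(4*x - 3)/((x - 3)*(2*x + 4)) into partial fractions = 11/(10*(x + 2)) + 9/(10*(x - 3))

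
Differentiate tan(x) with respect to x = cos(x)^(-2)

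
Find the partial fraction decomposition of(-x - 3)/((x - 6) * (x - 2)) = 5/(4*(x - 2)) - 9/(4*(x - 6))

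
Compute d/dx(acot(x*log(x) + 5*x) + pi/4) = (-log(x) - 6)/(x^2*log(x)^2 + 10*x^2*log(x) + 25*x^2 + 1)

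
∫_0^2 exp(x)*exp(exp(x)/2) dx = -2*exp(1/2) + 2*exp(exp(2)/2)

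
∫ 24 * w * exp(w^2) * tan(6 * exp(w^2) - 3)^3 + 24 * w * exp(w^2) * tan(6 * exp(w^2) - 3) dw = tan(6*exp(w^2) - 3)^2 + C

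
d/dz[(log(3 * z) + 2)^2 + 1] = (2*log(z) + 2*log(3) + 4)/z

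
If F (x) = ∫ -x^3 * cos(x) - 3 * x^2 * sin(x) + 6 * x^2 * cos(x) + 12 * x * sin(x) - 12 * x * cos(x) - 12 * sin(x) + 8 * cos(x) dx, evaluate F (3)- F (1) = -sin(1) - sin(3)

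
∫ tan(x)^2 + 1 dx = tan(x) + C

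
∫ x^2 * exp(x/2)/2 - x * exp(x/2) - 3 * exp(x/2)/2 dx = (x - 3)^2*exp(x/2) + C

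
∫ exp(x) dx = exp(x) + C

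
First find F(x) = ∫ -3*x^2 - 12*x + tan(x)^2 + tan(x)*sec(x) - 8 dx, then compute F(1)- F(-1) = -20 + 2*tan(1)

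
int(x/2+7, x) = x^2/4 + 7*x + C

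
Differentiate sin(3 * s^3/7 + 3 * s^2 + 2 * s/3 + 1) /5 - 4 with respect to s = (27*s^2 + 126*s + 14)*cos(3*s^3/7 + 3*s^2 + 2*s/3 + 1)/105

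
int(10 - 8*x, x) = -4*x^2 + 10*x + C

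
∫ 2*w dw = w^2 + C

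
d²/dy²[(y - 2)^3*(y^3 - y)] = 30*y^4 - 120*y^3 + 132*y^2 - 12*y - 24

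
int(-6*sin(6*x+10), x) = cos(6*x + 10) + C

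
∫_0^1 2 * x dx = 1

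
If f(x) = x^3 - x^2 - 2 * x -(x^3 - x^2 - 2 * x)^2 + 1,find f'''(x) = -120*x^3 + 120*x^2 + 72*x - 18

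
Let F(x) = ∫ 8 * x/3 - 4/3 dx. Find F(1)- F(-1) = -8/3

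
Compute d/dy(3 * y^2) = 6*y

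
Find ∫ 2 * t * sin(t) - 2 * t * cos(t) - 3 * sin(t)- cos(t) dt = -sqrt(2)*(2*t - 1)*sin(t + pi/4) + C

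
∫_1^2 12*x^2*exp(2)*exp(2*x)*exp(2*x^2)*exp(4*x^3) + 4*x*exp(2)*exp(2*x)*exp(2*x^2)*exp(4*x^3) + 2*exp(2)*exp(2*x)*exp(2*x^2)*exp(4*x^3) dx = -exp(10) + exp(46)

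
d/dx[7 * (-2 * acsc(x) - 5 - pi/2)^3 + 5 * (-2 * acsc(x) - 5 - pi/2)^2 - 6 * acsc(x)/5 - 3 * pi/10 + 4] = (1680*acsc(x)^2 + 840*pi*acsc(x) + 8000*acsc(x) + 105*pi^2 + 2000*pi + 9512)/(10*x^2*sqrt(1 - 1/x^2))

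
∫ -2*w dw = -w^2 + C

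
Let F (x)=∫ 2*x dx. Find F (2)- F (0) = 4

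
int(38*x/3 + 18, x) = 19*x^2/3 + 18*x + C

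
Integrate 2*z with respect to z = z^2 + C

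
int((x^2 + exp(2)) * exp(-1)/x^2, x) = x*exp(-1) - E/x + C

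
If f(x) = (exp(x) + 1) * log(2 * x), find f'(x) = (x*exp(x)*log(x) + x*exp(x)*log(2) + exp(x) + 1)/x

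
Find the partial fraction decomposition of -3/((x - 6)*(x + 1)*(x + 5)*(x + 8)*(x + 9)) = -1/(160*(x + 9)) + 1/(98*(x + 8)) - 1/(176*(x + 5)) + 3/(1568*(x + 1)) - 1/(5390*(x - 6))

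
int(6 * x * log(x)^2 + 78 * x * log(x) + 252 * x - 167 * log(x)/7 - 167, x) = x*log(x)/7 + 6*x/7 + 3*(x*log(x) + 6*x - 4)^2 + C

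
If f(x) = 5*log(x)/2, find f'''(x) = 5/x^3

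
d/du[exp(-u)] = -exp(-u)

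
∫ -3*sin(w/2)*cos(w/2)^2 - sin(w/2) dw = (cos(w) + 3)*cos(w/2) + C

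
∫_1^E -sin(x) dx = cos(E) - cos(1)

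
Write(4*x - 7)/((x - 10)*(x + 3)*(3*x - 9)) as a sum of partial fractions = -19/(234*(x + 3)) - 5/(126*(x - 3)) + 11/(91*(x - 10))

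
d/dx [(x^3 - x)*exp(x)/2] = x^3*exp(x)/2 + 3*x^2*exp(x)/2 - x*exp(x)/2 - exp(x)/2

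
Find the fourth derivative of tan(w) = 24*tan(w)^5 + 40*tan(w)^3 + 16*tan(w)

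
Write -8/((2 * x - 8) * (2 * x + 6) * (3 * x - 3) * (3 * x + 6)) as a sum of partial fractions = 1/(126*(x + 3)) - 1/(81*(x + 2)) + 1/(162*(x - 1)) - 1/(567*(x - 4))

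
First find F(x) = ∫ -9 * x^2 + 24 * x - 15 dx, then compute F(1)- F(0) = -6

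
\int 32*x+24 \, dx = 16*x^2 + 24*x + C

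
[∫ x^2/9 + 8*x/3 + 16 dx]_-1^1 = 866/27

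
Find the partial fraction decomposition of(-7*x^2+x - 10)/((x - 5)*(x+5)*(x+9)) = -293/(28*(x + 9)) + 19/(4*(x + 5)) - 9/(7*(x - 5))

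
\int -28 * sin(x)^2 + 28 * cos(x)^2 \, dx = 14*sin(2*x) + C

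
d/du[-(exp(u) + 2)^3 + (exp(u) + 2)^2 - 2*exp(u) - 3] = -3*exp(3*u) - 10*exp(2*u) - 10*exp(u)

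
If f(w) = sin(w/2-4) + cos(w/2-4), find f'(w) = sqrt(2)*cos(w/2 - 4 + pi/4)/2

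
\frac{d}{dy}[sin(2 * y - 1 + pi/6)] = 2*cos(2*y - 1 + pi/6)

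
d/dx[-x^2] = -2*x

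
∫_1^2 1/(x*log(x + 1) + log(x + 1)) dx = log(log(3)) - log(log(2))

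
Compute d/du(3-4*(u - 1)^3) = -12*u^2 + 24*u - 12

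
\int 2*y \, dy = y^2 + C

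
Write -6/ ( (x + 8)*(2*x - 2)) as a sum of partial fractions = 1/(3*(x + 8)) - 1/(3*(x - 1))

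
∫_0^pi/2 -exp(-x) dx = -1 + exp(-pi/2)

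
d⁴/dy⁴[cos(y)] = cos(y)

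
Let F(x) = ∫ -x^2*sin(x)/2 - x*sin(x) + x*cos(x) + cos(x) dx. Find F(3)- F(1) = 15*cos(3)/2 - 3*cos(1)/2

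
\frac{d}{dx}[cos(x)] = -sin(x)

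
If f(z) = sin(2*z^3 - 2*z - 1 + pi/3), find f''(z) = -36*z^4*sin(2*z^3 - 2*z - 1 + pi/3) + 24*z^2*sin(2*z^3 - 2*z - 1 + pi/3) + 12*z*cos(2*z^3 - 2*z - 1 + pi/3) - 4*sin(2*z^3 - 2*z - 1 + pi/3)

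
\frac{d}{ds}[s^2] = 2*s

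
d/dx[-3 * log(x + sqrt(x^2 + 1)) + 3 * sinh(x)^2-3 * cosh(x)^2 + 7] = (-3*x - 3*sqrt(x^2 + 1))/(x^2 + x*sqrt(x^2 + 1) + 1)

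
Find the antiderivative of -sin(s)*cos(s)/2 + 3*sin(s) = (cos(s) - 6)^2/4 + C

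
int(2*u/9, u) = u^2/9 + C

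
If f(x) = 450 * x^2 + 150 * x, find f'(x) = 900*x + 150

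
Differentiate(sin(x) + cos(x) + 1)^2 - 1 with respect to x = 2*cos(2*x) + 2*sqrt(2)*cos(x + pi/4)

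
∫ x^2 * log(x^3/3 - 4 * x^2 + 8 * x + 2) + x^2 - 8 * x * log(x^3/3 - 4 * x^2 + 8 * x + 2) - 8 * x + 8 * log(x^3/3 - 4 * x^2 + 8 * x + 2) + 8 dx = (x^3 - 12*x^2 + 24*x + 6)*log(x^3/3 - 4*x^2 + 8*x + 2)/3 + C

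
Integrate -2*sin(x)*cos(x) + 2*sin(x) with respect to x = (cos(x) - 1)^2 + C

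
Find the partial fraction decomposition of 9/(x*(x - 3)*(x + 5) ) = 9/(40*(x + 5)) + 3/(8*(x - 3)) - 3/(5*x)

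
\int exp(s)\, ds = exp(s) + C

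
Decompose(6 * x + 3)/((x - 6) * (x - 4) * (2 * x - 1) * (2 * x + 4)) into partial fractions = 24/(385*(2*x - 1)) + 3/(160*(x + 2)) - 9/(56*(x - 4)) + 39/(352*(x - 6))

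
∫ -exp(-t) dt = exp(-t) + C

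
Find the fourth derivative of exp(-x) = exp(-x)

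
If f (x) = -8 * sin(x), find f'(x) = -8*cos(x)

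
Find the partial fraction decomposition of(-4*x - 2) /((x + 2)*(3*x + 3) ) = -2/(x + 2) + 2/(3*(x + 1))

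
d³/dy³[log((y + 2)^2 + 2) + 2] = (4*y^3 + 24*y^2 + 24*y - 16)/(y^6 + 12*y^5 + 66*y^4 + 208*y^3 + 396*y^2 + 432*y + 216)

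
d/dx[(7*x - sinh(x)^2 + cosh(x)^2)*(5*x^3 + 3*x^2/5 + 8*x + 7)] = 140*x^3 + 138*x^2/5 + 566*x/5 + 57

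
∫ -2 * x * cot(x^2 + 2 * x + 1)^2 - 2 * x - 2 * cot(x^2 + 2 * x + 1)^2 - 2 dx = cot((x + 1)^2) + C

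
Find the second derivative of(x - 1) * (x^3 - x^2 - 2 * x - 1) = 12*x^2 - 12*x - 2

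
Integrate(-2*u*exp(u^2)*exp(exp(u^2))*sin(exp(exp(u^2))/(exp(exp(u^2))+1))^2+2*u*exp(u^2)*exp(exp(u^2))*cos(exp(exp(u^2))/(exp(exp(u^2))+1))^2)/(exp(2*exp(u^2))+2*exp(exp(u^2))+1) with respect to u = sin(2*exp(exp(u^2))/(exp(exp(u^2)) + 1))/2 + C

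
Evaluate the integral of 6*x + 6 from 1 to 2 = 15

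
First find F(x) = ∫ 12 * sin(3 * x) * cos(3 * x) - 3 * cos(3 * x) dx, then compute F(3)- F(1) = -cos(18) - sin(9) + sin(3) + cos(6)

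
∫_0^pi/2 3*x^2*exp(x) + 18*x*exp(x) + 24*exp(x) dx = -12 + 3*(pi/2 + 2)^2*exp(pi/2)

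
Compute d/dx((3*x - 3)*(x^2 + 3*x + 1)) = 9*x^2 + 12*x - 6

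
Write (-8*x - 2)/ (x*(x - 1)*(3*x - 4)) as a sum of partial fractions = -57/(2*(3*x - 4)) + 10/(x - 1) - 1/(2*x)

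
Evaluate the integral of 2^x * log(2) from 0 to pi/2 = -1 + 2^(pi/2)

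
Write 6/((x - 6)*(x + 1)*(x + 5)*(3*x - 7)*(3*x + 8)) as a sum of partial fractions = -27/(2275*(3*x + 8)) - 27/(6050*(3*x - 7)) + 3/(3388*(x + 5)) + 3/(700*(x + 1)) + 3/(11011*(x - 6))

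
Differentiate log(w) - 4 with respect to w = 1/w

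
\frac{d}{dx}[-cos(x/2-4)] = sin(x/2 - 4)/2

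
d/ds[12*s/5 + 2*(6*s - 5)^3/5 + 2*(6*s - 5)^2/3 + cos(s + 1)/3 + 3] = 1296*s^2/5 - 384*s - sin(s + 1)/3 + 712/5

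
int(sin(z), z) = -cos(z) + C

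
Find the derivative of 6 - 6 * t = -6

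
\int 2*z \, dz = z^2 + C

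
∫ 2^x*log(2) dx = 2^x + C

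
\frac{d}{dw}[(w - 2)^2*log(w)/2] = (2*w^2*log(w) + w^2 - 4*w*log(w) - 4*w + 4)/(2*w)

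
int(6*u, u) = 3*u^2 + C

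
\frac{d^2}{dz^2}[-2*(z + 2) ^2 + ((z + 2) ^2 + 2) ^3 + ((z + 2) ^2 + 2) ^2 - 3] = 30*z^4 + 240*z^3 + 804*z^2 + 1296*z + 844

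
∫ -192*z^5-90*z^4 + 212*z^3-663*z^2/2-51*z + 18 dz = -32*z^6 - 18*z^5 + 53*z^4 - 221*z^3/2 - 51*z^2/2 + 18*z + C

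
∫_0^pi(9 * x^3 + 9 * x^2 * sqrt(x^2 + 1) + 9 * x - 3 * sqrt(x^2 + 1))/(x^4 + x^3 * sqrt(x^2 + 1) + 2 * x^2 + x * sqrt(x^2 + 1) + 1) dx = -3*log(pi + sqrt(1 + pi^2)) + 6*log(1 + pi^2)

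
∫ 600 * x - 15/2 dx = 300*x^2 - 15*x/2 + C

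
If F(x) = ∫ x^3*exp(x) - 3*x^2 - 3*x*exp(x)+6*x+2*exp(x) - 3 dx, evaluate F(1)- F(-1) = -8 + 8*exp(-1)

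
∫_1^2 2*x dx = 3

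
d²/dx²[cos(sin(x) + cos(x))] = 2*sin(x)*cos(x)*cos(sqrt(2)*sin(x + pi/4)) + sqrt(2)*sin(sqrt(2)*sin(x + pi/4))*sin(x + pi/4) - cos(sqrt(2)*sin(x + pi/4))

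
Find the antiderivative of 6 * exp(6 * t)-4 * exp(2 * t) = (exp(4*t) - 2)*exp(2*t) + C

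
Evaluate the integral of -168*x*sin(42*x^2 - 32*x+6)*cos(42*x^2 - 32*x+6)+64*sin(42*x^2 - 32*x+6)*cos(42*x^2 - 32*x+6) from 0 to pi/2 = -cos(12)/2 + cos(12 + 21*pi^2)/2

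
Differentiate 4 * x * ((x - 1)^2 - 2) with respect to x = 12*x^2 - 16*x - 4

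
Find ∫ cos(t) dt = sin(t) + C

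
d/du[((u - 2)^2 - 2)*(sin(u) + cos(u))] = sqrt(2)*u^2*cos(u + pi/4) + 6*u*sin(u) - 2*u*cos(u) - 6*sin(u) - 2*cos(u)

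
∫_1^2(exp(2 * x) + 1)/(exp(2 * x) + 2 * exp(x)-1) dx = -log(-exp(-1) + 2 + E) + log(-exp(-2) + 2 + exp(2))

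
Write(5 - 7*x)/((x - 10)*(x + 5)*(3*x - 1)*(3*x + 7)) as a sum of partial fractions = 3/(37*(3*x + 7)) - 3/(464*(3*x - 1)) - 1/(48*(x + 5)) - 13/(3219*(x - 10))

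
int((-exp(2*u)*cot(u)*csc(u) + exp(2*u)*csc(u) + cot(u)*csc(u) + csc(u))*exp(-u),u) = 2*sinh(u)*csc(u) + C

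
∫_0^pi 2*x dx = pi^2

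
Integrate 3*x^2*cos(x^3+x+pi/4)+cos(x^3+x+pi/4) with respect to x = sin(x^3 + x + pi/4) + C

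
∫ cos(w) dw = sin(w) + C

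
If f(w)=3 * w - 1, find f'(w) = 3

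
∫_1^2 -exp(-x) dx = -exp(-1) + exp(-2)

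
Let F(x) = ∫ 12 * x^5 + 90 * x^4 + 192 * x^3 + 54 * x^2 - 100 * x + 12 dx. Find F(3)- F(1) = 9744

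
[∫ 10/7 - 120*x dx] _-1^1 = 20/7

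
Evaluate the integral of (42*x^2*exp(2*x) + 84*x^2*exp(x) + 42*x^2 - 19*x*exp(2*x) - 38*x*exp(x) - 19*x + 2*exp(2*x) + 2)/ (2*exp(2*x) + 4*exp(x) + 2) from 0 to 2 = -2*exp(2)/(1 + exp(2)) + 40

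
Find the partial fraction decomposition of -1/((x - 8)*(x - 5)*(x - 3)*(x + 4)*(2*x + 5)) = 16/(10395*(2*x + 5)) - 1/(2268*(x + 4)) - 1/(770*(x - 3)) + 1/(810*(x - 5)) - 1/(3780*(x - 8))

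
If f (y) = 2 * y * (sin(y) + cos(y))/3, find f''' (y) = -2*sqrt(2)*(y*cos(y + pi/4)/3 + sin(y + pi/4))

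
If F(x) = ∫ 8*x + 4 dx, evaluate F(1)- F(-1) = 8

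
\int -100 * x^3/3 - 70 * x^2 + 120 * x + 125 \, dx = -25*x^4/3 - 70*x^3/3 + 60*x^2 + 125*x + C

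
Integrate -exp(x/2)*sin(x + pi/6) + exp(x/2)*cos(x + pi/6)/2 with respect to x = exp(x/2)*cos(x + pi/6) + C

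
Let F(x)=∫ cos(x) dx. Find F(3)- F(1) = -sin(1) + sin(3)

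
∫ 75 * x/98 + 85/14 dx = 75*x^2/196 + 85*x/14 + C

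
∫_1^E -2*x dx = 1 - exp(2)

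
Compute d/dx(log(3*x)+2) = 1/x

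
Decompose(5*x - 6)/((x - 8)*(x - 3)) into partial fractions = -9/(5*(x - 3)) + 34/(5*(x - 8))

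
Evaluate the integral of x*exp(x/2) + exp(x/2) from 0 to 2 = 2 + 2*E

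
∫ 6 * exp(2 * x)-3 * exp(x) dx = 3*(exp(x) - 1)*exp(x) + C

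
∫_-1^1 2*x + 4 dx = 8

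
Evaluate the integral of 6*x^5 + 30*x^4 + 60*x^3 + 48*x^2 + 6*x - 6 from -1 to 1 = 32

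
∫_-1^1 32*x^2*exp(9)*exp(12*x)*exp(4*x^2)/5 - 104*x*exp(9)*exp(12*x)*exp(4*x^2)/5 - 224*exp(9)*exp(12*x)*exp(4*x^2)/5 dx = -3*exp(25) + 23*E/5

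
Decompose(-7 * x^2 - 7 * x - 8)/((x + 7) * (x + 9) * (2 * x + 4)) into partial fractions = -128/(7*(x + 9)) + 151/(10*(x + 7)) - 11/(35*(x + 2))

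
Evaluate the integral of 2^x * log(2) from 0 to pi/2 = -1 + 2^(pi/2)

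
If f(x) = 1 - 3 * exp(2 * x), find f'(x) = -6*exp(2*x)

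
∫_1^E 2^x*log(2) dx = -2 + 2^E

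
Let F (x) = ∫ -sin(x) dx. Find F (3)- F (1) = cos(3) - cos(1)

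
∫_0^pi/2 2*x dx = pi^2/4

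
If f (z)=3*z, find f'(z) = 3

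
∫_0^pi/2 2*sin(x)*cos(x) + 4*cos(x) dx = 5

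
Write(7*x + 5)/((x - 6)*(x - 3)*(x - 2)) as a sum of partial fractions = 19/(4*(x - 2)) - 26/(3*(x - 3)) + 47/(12*(x - 6))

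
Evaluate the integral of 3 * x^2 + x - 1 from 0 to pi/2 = -pi/2 + pi^2/8 + pi^3/8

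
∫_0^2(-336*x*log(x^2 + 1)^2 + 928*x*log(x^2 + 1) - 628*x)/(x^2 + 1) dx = -144 - 5*(3 - 2*log(5))^2 + 7*(3 - 2*log(5))^3 + 4*log(5)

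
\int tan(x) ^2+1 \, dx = tan(x) + C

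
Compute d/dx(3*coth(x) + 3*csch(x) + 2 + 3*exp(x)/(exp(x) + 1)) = -3*(exp(2*x)*cosh(x) + exp(2*x) - exp(x)*cosh(x)^2 + 2*exp(x)*cosh(x) + 3*exp(x) + cosh(x) + 1)/((exp(x) + 1)^2*sinh(x)^2)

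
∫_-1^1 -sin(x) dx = 0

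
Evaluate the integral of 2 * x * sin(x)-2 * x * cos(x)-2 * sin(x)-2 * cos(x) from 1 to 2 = -4*sin(2) + 2*cos(1) - 4*cos(2) + 2*sin(1)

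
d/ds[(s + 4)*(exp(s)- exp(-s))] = (s*exp(2*s) + s + 5*exp(2*s) + 3)*exp(-s)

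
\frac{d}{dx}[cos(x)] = -sin(x)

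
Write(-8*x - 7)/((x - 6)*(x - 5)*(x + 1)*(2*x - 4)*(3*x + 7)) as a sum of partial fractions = 189/(11440*(3*x + 7)) - 1/(1008*(x + 1)) - 23/(936*(x - 2)) + 47/(792*(x - 5)) - 11/(280*(x - 6))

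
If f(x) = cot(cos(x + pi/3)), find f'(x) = sin(x + pi/3)/sin(cos(x + pi/3))^2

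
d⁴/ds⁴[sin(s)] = sin(s)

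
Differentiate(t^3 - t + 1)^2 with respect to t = 6*t^5 - 8*t^3 + 6*t^2 + 2*t - 2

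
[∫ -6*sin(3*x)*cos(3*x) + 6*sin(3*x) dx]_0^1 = (-1 + cos(3))^2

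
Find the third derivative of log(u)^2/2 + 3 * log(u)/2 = 2*log(u)/u^3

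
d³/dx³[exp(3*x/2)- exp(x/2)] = 27*exp(3*x/2)/8 - exp(x/2)/8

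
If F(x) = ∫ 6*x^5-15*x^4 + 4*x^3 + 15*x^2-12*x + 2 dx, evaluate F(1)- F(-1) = 8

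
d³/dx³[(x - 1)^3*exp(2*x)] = 8*x^3*exp(2*x) + 12*x^2*exp(2*x) - 12*x*exp(2*x) - 2*exp(2*x)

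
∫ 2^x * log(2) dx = 2^x + C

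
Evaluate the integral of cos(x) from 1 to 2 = -sin(1) + sin(2)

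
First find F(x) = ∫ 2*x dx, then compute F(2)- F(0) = 4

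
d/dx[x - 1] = 1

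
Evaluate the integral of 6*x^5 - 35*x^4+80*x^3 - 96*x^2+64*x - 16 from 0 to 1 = -2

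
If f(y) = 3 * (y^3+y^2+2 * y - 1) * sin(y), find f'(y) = 3*y^3*cos(y) + 9*y^2*sin(y) + 3*y^2*cos(y) + 6*y*sin(y) + 6*y*cos(y) + 6*sin(y) - 3*cos(y)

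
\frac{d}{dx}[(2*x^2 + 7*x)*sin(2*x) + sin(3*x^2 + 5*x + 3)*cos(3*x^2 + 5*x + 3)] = 4*x^2*cos(2*x) + 4*x*sin(2*x) - 6*x*sin(3*x^2 + 5*x + 3)^2 + 14*x*cos(2*x) + 6*x*cos(3*x^2 + 5*x + 3)^2 + 7*sin(2*x) - 5*sin(3*x^2 + 5*x + 3)^2 + 5*cos(3*x^2 + 5*x + 3)^2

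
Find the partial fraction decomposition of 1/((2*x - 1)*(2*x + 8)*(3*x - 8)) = 9/(520*(3*x - 8)) - 2/(117*(2*x - 1)) + 1/(360*(x + 4))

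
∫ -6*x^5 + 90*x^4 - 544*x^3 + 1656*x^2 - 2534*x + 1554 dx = -x^6 + 18*x^5 - 136*x^4 + 552*x^3 - 1267*x^2 + 1554*x + C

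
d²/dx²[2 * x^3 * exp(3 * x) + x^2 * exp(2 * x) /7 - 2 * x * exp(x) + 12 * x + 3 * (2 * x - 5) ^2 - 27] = 18*x^3*exp(3*x) + 36*x^2*exp(3*x) + 4*x^2*exp(2*x)/7 + 12*x*exp(3*x) + 8*x*exp(2*x)/7 - 2*x*exp(x) + 2*exp(2*x)/7 - 4*exp(x) + 24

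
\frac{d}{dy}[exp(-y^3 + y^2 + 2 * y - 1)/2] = (-3*y^2 + 2*y + 2)*exp(-y^3 + y^2 + 2*y - 1)/2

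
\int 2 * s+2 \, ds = s^2 + 2*s + C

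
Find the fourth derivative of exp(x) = exp(x)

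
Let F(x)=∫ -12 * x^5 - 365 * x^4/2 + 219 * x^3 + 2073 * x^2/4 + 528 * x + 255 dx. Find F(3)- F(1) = 2409/2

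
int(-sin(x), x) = cos(x) + C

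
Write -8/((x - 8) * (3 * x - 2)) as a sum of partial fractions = 12/(11*(3*x - 2)) - 4/(11*(x - 8))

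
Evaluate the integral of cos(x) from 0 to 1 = sin(1)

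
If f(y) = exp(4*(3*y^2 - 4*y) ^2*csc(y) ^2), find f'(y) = 8*y*(-9*y^3*cos(y)/sin(y) + 18*y^2 + 24*y^2*cos(y)/sin(y) - 36*y - 16*y*cos(y)/sin(y) + 16)*exp(64*y^2/sin(y)^2)*exp(-96*y^3/sin(y)^2)*exp(36*y^4/sin(y)^2)/sin(y)^2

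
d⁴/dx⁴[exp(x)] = exp(x)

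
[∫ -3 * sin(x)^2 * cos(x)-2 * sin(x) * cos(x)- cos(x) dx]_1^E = -sin(E) - sin(E)^2 - sin(E)^3 + sin(1)^3 + sin(1)^2 + sin(1)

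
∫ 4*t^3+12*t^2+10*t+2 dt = t^4 + 4*t^3 + 5*t^2 + 2*t + C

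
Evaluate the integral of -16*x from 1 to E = 8 - 8*exp(2)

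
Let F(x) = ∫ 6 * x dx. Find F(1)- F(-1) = 0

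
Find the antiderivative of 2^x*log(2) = 2^x + C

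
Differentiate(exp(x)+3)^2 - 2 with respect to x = 2*exp(2*x) + 6*exp(x)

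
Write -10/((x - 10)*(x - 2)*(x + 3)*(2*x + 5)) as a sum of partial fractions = -16/(45*(2*x + 5)) + 2/(13*(x + 3)) + 1/(36*(x - 2)) - 1/(260*(x - 10))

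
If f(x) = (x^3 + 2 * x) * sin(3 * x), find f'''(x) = -27*x^3*cos(3*x) - 81*x^2*sin(3*x) - 48*sin(3*x)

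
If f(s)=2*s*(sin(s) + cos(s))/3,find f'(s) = 2*sqrt(2)*(s*cos(s + pi/4) + sin(s + pi/4))/3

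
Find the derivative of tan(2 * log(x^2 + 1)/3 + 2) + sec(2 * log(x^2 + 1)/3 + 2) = (4*x*tan(2*log(x^2 + 1)/3 + 2)^2 + 4*x*tan(2*log(x^2 + 1)/3 + 2)*sec(2*log(x^2 + 1)/3 + 2) + 4*x)/(3*x^2 + 3)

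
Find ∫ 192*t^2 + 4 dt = 64*t^3 + 4*t + C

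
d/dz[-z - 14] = -1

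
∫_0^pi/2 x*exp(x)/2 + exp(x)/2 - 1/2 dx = pi*(-1 + exp(pi/2))/4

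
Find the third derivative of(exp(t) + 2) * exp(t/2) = 27*exp(3*t/2)/8 + exp(t/2)/4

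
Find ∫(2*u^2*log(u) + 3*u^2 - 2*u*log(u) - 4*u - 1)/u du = ((u - 1)^2 - 2)*(log(u) + 1) + C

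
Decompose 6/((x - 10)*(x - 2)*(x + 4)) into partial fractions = 1/(14*(x + 4)) - 1/(8*(x - 2)) + 3/(56*(x - 10))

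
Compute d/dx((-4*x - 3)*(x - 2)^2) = -12*x^2 + 26*x - 4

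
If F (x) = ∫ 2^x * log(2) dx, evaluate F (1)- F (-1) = 3/2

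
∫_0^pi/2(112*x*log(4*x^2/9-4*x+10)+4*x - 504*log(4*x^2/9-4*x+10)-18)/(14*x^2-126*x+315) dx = -2*log(10)^2 - log(10)/7 + log(1 + (-3 + pi/3)^2)/7 + 2*log(1 + (-3 + pi/3)^2)^2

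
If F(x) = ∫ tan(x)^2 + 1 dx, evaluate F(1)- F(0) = tan(1)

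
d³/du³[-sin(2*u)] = 8*cos(2*u)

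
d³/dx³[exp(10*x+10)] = 1000*exp(10*x + 10)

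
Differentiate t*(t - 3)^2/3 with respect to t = t^2 - 4*t + 3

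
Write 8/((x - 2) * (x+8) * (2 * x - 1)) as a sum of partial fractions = -32/(51*(2*x - 1)) + 4/(85*(x + 8)) + 4/(15*(x - 2))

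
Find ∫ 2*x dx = x^2 + C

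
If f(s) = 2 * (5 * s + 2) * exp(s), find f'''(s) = 10*s*exp(s) + 34*exp(s)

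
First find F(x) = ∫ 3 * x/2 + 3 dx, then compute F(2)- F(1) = 21/4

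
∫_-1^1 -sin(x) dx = 0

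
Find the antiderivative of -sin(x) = cos(x) + C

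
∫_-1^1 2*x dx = 0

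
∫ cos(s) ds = sin(s) + C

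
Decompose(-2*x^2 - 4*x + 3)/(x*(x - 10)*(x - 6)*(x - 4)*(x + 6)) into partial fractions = -1/(256*(x + 6)) - 3/(32*(x - 4)) + 31/(192*(x - 6)) - 79/(1280*(x - 10)) - 1/(480*x)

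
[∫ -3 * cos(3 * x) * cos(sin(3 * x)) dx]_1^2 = sin(sin(3)) - sin(sin(6))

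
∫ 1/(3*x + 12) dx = log(x + 4)/3 + C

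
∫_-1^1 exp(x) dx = E - exp(-1)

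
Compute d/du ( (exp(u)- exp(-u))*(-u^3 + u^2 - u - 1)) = (-u^3*exp(2*u) - u^3 - 2*u^2*exp(2*u) + 4*u^2 + u*exp(2*u) - 3*u - 2*exp(2*u))*exp(-u)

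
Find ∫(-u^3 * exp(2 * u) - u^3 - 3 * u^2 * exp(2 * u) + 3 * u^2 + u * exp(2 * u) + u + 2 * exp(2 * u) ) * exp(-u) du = 2*(-u^3 + u + 1)*sinh(u) + C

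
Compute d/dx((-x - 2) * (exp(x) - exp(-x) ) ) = (-x*exp(2*x) - x - 3*exp(2*x) - 1)*exp(-x)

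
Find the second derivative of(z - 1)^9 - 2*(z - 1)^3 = 72*z^7 - 504*z^6 + 1512*z^5 - 2520*z^4 + 2520*z^3 - 1512*z^2 + 492*z - 60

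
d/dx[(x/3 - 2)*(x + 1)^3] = 4*x^3/3 - 3*x^2 - 10*x - 17/3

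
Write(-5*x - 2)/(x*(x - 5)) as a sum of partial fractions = -27/(5*(x - 5)) + 2/(5*x)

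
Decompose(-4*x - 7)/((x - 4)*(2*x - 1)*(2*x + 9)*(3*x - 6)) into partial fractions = -22/(3315*(2*x + 9)) - 2/(35*(2*x - 1)) + 5/(78*(x - 2)) - 23/(714*(x - 4))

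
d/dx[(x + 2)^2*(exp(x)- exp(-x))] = (x^2*exp(2*x) + x^2 + 6*x*exp(2*x) + 2*x + 8*exp(2*x))*exp(-x)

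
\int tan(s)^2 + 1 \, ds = tan(s) + C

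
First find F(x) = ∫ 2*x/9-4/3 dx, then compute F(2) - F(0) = -20/9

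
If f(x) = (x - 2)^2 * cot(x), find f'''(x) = -6*x^2*cot(x)^4 - 8*x^2*cot(x)^2 - 2*x^2 + 24*x*cot(x)^4 + 12*x*cot(x)^3 + 32*x*cot(x)^2 + 12*x*cot(x) + 8*x - 24*cot(x)^4 - 24*cot(x)^3 - 38*cot(x)^2 - 24*cot(x) - 14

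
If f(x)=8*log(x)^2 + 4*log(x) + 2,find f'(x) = (16*log(x) + 4)/x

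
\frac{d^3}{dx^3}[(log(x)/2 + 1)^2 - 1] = (2*log(x) + 1)/(2*x^3)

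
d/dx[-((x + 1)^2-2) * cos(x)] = x^2*sin(x) + 2*x*sin(x) - 2*x*cos(x) - sin(x) - 2*cos(x)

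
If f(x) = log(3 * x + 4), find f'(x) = 3/(3*x + 4)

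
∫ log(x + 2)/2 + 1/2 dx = (x + 2)*log(x + 2)/2 + C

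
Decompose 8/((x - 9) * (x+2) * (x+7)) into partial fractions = 1/(10*(x + 7)) - 8/(55*(x + 2)) + 1/(22*(x - 9))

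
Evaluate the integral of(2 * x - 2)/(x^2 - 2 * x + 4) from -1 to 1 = -log(7) + log(3)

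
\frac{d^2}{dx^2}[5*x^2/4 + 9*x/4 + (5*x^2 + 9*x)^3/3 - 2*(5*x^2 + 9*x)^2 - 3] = 1250*x^4 + 4500*x^3 + 4260*x^2 + 378*x - 643/2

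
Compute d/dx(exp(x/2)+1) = exp(x/2)/2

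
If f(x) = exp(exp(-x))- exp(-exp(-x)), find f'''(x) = (-exp(2*x) + 3*exp(x) - 3*exp(x + 2*exp(-x)) - exp(2*x + 2*exp(-x)) - exp(2*exp(-x)) - 1)*exp(-3*x - exp(-x))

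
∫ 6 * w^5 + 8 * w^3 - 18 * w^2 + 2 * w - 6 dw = w^6 + 2*w^4 - 6*w^3 + w^2 - 6*w + C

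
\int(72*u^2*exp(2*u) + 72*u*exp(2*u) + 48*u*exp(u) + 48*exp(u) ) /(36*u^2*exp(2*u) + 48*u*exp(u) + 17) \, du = log((6*u*exp(u) + 4)^2 + 1) + C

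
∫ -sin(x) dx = cos(x) + C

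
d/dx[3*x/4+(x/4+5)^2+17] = x/8 + 13/4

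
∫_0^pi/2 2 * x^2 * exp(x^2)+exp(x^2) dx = pi*exp(pi^2/4)/2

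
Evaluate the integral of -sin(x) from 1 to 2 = -cos(1) + cos(2)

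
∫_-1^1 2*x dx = 0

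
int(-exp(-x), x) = exp(-x) + C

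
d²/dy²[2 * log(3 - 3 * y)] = -2/(y^2 - 2*y + 1)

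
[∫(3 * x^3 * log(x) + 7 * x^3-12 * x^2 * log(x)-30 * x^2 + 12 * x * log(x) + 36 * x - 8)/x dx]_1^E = 3*(-2 + E)^3 + 2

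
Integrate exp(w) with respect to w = exp(w) + C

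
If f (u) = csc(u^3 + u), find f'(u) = -(3*u^2 + 1)*cos(u*(u^2 + 1))/sin(u*(u^2 + 1))^2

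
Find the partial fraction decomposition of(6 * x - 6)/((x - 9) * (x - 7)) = -18/(x - 7) + 24/(x - 9)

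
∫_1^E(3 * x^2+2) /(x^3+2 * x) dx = -log(3) + log(2*E + exp(3))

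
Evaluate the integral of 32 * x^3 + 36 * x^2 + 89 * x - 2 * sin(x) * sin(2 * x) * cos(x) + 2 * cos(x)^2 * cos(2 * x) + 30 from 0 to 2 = sin(4)*cos(2)^2 + 462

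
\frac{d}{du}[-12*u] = -12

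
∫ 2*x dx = x^2 + C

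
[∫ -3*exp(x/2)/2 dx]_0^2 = 3 - 3*E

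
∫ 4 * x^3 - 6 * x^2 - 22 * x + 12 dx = x^4 - 2*x^3 - 11*x^2 + 12*x + C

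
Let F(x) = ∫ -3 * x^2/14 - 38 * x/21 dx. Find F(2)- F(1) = -45/14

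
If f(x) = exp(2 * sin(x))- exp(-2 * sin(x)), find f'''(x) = 2*(-6*exp(4*sin(x))*sin(x) + 4*exp(4*sin(x))*cos(x)^2 - exp(4*sin(x)) + 6*sin(x) + 4*cos(x)^2 - 1)*exp(-2*sin(x))*cos(x)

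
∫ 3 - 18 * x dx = -9*x^2 + 3*x + C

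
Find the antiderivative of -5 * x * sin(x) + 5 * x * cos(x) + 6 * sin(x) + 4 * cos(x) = sqrt(2)*(5*x - 1)*sin(x + pi/4) + C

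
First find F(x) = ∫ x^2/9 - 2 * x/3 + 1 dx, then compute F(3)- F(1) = 8/27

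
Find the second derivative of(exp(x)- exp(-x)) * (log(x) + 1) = (x^2*exp(2*x)*log(x) + x^2*exp(2*x) - x^2*log(x) - x^2 + 2*x*exp(2*x) + 2*x - exp(2*x) + 1)*exp(-x)/x^2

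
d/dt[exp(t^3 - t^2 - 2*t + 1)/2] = 3*t^2*exp(t^3 - t^2 - 2*t + 1)/2 - t*exp(t^3 - t^2 - 2*t + 1) - exp(t^3 - t^2 - 2*t + 1)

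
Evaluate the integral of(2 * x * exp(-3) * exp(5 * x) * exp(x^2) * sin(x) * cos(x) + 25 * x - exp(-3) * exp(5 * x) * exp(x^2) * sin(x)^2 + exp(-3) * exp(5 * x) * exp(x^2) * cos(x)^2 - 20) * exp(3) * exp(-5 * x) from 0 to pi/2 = -3*exp(3) + (3 - 5*pi/2)*exp(3 - 5*pi/2)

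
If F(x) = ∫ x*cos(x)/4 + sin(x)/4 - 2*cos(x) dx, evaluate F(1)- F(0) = -7*sin(1)/4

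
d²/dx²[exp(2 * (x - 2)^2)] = 16*x^2*exp(2*x^2 - 8*x + 8) - 64*x*exp(2*x^2 - 8*x + 8) + 68*exp(2*x^2 - 8*x + 8)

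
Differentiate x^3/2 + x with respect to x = 3*x^2/2 + 1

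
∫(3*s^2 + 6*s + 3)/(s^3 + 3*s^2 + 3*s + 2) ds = log((s + 1)^3 + 1) + C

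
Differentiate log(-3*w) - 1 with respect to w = 1/w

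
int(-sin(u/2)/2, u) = cos(u/2) + C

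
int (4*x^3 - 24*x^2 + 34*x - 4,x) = x^4 - 8*x^3 + 17*x^2 - 4*x + C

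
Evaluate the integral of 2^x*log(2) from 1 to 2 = 2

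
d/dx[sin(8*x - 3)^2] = 16*sin(8*x - 3)*cos(8*x - 3)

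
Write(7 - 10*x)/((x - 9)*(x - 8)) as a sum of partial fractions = 73/(x - 8) - 83/(x - 9)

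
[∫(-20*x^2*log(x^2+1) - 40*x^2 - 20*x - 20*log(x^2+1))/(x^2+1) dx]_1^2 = -50*log(5) + 30*log(2)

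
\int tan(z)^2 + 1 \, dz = tan(z) + C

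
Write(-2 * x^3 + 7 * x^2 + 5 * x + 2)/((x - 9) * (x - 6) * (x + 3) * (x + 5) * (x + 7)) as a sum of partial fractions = 249/(416*(x + 7)) - 201/(308*(x + 5)) + 13/(108*(x + 3)) + 148/(3861*(x - 6)) - 211/(2016*(x - 9))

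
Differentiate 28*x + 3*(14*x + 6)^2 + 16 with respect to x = 1176*x + 532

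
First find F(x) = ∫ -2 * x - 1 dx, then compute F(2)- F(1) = -4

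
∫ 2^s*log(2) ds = 2^s + C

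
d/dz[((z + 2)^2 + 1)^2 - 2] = 4*z^3 + 24*z^2 + 52*z + 40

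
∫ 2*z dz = z^2 + C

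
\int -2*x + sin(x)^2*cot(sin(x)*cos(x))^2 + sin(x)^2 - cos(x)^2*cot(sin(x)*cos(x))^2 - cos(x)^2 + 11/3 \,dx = -x^2 + 11*x/3 + cot(sin(2*x)/2) + C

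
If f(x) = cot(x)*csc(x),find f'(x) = 1/sin(x) - 2/sin(x)^3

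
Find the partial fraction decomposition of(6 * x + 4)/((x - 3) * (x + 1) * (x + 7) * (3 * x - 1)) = -81/(352*(3*x - 1)) + 19/(660*(x + 7)) - 1/(48*(x + 1)) + 11/(160*(x - 3))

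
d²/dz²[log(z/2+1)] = -1/(z^2 + 4*z + 4)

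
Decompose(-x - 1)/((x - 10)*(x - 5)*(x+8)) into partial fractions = 7/(234*(x + 8)) + 6/(65*(x - 5)) - 11/(90*(x - 10))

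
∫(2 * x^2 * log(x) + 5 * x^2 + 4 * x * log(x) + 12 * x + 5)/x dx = ((x + 2)^2 + 1)*(log(x) + 2) + C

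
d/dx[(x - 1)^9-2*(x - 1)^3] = 9*x^8 - 72*x^7 + 252*x^6 - 504*x^5 + 630*x^4 - 504*x^3 + 246*x^2 - 60*x + 3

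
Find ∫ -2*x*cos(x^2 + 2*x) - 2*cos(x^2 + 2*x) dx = -sin(x*(x + 2)) + C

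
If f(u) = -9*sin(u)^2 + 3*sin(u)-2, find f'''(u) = 3*(24*sin(u) - 1)*cos(u)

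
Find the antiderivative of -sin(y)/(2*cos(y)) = log(cos(y)/2)/2 + C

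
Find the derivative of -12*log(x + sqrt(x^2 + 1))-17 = (-12*x - 12*sqrt(x^2 + 1))/(x^2 + x*sqrt(x^2 + 1) + 1)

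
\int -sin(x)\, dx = cos(x) + C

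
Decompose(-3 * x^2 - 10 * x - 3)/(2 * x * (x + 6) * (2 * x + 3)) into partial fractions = -7/(18*(2*x + 3)) - 17/(36*(x + 6)) - 1/(12*x)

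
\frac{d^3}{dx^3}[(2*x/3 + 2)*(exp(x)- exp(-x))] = (2*x*exp(2*x) + 2*x + 12*exp(2*x))*exp(-x)/3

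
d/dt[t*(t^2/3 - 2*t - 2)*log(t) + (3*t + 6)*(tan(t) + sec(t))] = t^2*log(t) + t^2/3 - 4*t*log(t) + 3*t*tan(t)^2 + 3*t*tan(t)*sec(t) + t - 2*log(t) + 6*tan(t)^2 + 6*tan(t)*sec(t) + 3*tan(t) + 3*sec(t) + 4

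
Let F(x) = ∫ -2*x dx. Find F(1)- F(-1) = 0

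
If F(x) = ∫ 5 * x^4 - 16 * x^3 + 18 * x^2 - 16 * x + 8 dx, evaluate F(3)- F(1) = 30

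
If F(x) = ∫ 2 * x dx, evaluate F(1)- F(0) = 1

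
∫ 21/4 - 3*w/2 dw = -3*w^2/4 + 21*w/4 + C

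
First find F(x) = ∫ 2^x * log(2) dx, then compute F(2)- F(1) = 2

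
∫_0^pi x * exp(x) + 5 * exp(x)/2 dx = -3/2 + (3 + 2*pi)*exp(pi)/2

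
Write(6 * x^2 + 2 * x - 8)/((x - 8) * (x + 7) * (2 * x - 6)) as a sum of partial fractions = 68/(75*(x + 7)) - 13/(25*(x - 3)) + 196/(75*(x - 8))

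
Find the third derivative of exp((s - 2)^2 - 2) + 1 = 8*s^3*exp(s^2 - 4*s + 2) - 48*s^2*exp(s^2 - 4*s + 2) + 108*s*exp(s^2 - 4*s + 2) - 88*exp(s^2 - 4*s + 2)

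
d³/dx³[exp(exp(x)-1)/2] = exp(x + exp(x) - 1)/2 + 3*exp(2*x + exp(x) - 1)/2 + exp(3*x + exp(x) - 1)/2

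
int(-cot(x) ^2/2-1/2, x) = cot(x)/2 + C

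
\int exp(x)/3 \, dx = exp(x)/3 + C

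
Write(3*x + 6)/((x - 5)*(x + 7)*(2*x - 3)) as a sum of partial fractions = -6/(17*(2*x - 3)) - 5/(68*(x + 7)) + 1/(4*(x - 5))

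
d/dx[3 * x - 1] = 3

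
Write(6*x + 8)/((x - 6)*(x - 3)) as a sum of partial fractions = -26/(3*(x - 3)) + 44/(3*(x - 6))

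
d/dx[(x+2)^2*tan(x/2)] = x^2/(2*cos(x/2)^2) + 2*x*tan(x/2) + 2*x/cos(x/2)^2 + 4*tan(x/2) + 2/cos(x/2)^2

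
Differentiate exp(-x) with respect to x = -exp(-x)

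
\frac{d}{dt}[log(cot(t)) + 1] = -2/sin(2*t)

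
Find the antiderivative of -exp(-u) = exp(-u) + C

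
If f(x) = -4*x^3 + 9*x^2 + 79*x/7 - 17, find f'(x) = -12*x^2 + 18*x + 79/7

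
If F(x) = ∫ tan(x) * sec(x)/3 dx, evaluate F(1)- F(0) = -1/3 + sec(1)/3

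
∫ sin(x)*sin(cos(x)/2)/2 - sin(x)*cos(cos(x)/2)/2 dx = sqrt(2)*sin(cos(x)/2 + pi/4) + C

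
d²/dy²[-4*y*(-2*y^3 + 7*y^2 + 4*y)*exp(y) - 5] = 8*y^4*exp(y) + 36*y^3*exp(y) - 88*y^2*exp(y) - 232*y*exp(y) - 32*exp(y)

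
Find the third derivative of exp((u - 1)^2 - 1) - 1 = 8*u^3*exp(u^2 - 2*u) - 24*u^2*exp(u^2 - 2*u) + 36*u*exp(u^2 - 2*u) - 20*exp(u^2 - 2*u)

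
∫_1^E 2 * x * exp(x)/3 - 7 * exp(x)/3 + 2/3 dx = (-3 + 2*E/3)*(1 + exp(E)) + 7/3 + 7*E/3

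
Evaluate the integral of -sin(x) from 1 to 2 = -cos(1) + cos(2)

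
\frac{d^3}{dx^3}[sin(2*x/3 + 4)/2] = -4*cos(2*x/3 + 4)/27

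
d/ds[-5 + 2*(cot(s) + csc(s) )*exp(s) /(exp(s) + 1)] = 2*(-exp(s)*cos(s)/sin(s)^2 - exp(s)/sin(s)^2 + 1/tan(s) - sqrt(2)*cos(s + pi/4)/sin(s)^2 - 1/sin(s)^2)*exp(s)/(exp(2*s) + 2*exp(s) + 1)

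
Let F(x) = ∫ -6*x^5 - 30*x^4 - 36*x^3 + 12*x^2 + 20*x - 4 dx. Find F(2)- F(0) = -336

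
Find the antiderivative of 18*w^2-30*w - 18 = 6*w^3 - 15*w^2 - 18*w + C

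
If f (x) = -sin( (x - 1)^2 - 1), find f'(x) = 2*(1 - x)*cos(x*(x - 2))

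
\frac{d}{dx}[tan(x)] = cos(x)^(-2)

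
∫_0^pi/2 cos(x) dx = 1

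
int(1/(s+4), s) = log(2*s + 8) + C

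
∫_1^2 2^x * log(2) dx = 2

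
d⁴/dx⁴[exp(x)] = exp(x)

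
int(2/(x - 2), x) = 2*log(x - 2) + C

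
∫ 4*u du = 2*u^2 + C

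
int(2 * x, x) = x^2 + C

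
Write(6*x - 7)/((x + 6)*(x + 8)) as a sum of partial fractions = 55/(2*(x + 8)) - 43/(2*(x + 6))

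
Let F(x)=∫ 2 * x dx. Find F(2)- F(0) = 4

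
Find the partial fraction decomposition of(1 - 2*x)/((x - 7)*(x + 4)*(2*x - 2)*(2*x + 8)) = 17/(6050*(x + 4)) + 9/(220*(x + 4)^2) + 1/(600*(x - 1)) - 13/(2904*(x - 7))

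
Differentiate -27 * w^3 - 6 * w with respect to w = -81*w^2 - 6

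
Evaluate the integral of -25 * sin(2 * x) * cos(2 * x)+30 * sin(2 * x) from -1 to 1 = 0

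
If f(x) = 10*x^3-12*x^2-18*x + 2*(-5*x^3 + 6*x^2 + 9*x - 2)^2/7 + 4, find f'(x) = 300*x^5/7 - 600*x^4/7 - 432*x^3/7 + 978*x^2/7 + 60*x/7 - 198/7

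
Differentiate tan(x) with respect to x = cos(x)^(-2)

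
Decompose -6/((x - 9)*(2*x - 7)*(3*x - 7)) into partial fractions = -27/(70*(3*x - 7)) + 24/(77*(2*x - 7)) - 3/(110*(x - 9))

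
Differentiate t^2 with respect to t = 2*t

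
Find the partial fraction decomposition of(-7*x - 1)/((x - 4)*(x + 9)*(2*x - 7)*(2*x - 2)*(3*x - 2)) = 27/(580*(3*x - 2)) + 12/(125*(2*x - 7)) + 31/(94250*(x + 9)) - 2/(75*(x - 1)) - 29/(780*(x - 4))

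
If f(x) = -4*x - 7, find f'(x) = -4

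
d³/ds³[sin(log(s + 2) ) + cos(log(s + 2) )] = 2*(sin(log(s + 2)) + 2*cos(log(s + 2)))/(s^3 + 6*s^2 + 12*s + 8)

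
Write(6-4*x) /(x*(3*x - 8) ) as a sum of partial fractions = -7/(4*(3*x - 8)) - 3/(4*x)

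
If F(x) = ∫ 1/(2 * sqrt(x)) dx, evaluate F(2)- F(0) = sqrt(2)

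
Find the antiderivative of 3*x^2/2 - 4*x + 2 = x^3/2 - 2*x^2 + 2*x + C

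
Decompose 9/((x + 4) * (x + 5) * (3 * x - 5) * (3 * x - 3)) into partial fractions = 81/(680*(3*x - 5)) - 1/(40*(x + 5)) + 3/(85*(x + 4)) - 1/(20*(x - 1))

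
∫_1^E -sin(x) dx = cos(E) - cos(1)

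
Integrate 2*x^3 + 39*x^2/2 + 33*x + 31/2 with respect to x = x^4/2 + 13*x^3/2 + 33*x^2/2 + 31*x/2 + C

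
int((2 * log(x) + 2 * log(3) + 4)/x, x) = (log(3*x) + 2)^2 + C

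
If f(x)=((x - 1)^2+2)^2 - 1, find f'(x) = 4*x^3 - 12*x^2 + 20*x - 12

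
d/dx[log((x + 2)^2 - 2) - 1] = (2*x + 4)/(x^2 + 4*x + 2)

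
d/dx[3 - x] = -1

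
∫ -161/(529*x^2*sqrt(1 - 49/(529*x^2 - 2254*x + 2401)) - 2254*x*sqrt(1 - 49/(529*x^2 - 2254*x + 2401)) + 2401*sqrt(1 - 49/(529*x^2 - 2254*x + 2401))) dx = acsc(23*x/7 - 7) + C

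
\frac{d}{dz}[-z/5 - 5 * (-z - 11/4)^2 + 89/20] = -10*z - 277/10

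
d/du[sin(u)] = cos(u)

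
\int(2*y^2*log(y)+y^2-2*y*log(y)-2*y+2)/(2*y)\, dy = ((y - 1)^2 + 1)*log(y)/2 + C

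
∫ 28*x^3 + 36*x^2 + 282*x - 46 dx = 7*x^4 + 12*x^3 + 141*x^2 - 46*x + C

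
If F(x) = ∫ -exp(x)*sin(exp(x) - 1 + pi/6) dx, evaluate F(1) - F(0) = -sqrt(3)/2 + cos(-1 + pi/6 + E)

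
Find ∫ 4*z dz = 2*z^2 + C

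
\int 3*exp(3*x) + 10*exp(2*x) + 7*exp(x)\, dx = (exp(x) + 2)^3 - (exp(x) + 2)^2 - exp(x) + C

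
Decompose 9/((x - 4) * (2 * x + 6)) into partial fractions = -9/(14*(x + 3)) + 9/(14*(x - 4))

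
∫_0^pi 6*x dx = 3*pi^2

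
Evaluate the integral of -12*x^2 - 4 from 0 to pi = -4*pi^3 - 4*pi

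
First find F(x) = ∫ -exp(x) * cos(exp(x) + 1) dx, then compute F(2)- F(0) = -sin(1 + exp(2)) + sin(2)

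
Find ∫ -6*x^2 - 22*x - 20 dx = -2*x^3 - 11*x^2 - 20*x + C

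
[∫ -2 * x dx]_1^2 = -3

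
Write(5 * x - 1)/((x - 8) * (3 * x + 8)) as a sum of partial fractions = 43/(32*(3*x + 8)) + 39/(32*(x - 8))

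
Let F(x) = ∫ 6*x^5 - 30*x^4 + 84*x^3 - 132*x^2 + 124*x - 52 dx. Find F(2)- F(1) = 18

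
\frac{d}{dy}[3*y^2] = 6*y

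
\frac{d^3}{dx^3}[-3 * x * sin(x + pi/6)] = 3*x*cos(x + pi/6) + 9*sin(x + pi/6)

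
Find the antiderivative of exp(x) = exp(x) + C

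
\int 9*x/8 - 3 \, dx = 9*x^2/16 - 3*x + C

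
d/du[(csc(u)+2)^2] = -2*(2 + 1/sin(u))*cos(u)/sin(u)^2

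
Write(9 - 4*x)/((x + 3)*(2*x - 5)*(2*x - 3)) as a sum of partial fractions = -1/(3*(2*x - 3)) - 1/(11*(2*x - 5)) + 7/(33*(x + 3))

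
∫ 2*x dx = x^2 + C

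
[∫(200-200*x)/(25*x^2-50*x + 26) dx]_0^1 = 4*log(26)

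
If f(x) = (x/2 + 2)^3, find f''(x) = 3*x/4 + 3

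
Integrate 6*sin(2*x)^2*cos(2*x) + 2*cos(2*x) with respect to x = sin(2*x)^3 + sin(2*x) + C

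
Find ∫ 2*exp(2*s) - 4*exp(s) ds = (exp(s) - 2)^2 + C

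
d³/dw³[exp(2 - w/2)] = -exp(2 - w/2)/8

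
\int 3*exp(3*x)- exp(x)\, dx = exp(3*x) - exp(x) + C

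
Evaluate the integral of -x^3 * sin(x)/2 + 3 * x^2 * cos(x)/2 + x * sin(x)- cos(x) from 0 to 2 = 2*cos(2)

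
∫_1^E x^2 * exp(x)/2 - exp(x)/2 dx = (-1 + E)^2*exp(E)/2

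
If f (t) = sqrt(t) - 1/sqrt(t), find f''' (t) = (3*t + 15)/(8*t^(7/2))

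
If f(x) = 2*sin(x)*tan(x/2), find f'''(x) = 3*sin(x)*tan(x/2)^4/2 - sin(x)*tan(x/2)^2 - 5*sin(x)/2 + 3*cos(x)*tan(x/2)^3 + cos(x)*tan(x/2)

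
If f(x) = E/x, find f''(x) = 2*E/x^3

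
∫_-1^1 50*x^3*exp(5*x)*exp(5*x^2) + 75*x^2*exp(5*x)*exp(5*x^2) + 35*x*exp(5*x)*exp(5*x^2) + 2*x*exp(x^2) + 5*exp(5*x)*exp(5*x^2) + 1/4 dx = 1/2 + 10*exp(10)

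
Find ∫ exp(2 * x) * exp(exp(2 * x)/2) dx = exp(exp(2*x)/2) + C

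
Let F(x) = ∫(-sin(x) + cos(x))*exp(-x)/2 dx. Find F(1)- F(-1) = (exp(-1) + E)*sin(1)/2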